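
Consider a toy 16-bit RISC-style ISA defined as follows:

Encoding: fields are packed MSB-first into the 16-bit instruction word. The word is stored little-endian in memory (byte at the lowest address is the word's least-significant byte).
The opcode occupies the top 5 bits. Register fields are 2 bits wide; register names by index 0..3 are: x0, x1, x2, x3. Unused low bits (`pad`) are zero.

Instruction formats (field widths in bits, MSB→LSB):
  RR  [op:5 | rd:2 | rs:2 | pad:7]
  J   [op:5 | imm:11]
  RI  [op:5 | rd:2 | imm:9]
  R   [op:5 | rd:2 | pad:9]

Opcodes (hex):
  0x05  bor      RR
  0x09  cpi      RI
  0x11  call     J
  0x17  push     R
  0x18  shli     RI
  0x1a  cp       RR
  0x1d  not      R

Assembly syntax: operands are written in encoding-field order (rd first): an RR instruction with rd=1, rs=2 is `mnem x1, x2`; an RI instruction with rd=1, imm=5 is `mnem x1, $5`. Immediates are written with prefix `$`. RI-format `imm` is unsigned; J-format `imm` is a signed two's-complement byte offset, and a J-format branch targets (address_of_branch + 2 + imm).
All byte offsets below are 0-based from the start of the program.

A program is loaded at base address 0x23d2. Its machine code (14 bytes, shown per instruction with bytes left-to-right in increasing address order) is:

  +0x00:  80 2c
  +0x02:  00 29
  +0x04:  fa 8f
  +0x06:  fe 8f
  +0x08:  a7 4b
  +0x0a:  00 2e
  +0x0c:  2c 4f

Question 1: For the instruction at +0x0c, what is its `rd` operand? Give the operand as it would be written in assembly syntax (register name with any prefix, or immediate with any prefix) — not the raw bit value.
x3

off 0x0c: read 2c 4f as little → 0x4f2c
  op=0x4f2c>>11=0x9 ⇒ cpi (RI)
  rd: (w>>9)&0x3=0x3 → x3
  imm: (w>>0)&0x1ff=0x12c → $300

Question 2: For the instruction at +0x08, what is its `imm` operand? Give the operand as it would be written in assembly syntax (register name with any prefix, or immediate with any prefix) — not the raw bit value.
$423

[08] a7 4b → 0x4ba7
  op=0x4ba7>>11=0x9 ⇒ cpi (RI)
  rd: (w>>9)&0x3=0x1 → x1
  imm: (w>>0)&0x1ff=0x1a7 → $423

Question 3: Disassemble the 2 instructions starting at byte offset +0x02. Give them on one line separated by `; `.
+0x02: 00 29 ⇒ word 0x2900 (little)
  opcode bits[15:11]=0x5: bor/RR
  rd: (w>>9)&0x3=0x0 → x0
  rs: (w>>7)&0x3=0x2 → x2
+0x04: fa 8f ⇒ word 0x8ffa (little)
  opcode bits[15:11]=0x11: call/J
  imm: (w>>0)&0x7ff=0x7fa (s11→-6) → $-6

bor x0, x2; call $-6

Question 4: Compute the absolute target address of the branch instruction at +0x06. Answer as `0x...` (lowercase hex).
0x23d8

@+06  little-endian(fe 8f) = 0x8ffe
  opcode bits[15:11]=0x11: call/J
  imm: (w>>0)&0x7ff=0x7fe (s11→-2) → $-2
  target = base 0x23d2 + off 0x06 + 2 + imm -2 = 0x23d8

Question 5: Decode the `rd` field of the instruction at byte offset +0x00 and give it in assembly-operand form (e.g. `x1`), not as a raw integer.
+0x00: 80 2c ⇒ word 0x2c80 (little)
  top 5b → 0x5 → bor [RR]
  [10:9] rd=2 = x2
  [8:7] rs=1 = x1

x2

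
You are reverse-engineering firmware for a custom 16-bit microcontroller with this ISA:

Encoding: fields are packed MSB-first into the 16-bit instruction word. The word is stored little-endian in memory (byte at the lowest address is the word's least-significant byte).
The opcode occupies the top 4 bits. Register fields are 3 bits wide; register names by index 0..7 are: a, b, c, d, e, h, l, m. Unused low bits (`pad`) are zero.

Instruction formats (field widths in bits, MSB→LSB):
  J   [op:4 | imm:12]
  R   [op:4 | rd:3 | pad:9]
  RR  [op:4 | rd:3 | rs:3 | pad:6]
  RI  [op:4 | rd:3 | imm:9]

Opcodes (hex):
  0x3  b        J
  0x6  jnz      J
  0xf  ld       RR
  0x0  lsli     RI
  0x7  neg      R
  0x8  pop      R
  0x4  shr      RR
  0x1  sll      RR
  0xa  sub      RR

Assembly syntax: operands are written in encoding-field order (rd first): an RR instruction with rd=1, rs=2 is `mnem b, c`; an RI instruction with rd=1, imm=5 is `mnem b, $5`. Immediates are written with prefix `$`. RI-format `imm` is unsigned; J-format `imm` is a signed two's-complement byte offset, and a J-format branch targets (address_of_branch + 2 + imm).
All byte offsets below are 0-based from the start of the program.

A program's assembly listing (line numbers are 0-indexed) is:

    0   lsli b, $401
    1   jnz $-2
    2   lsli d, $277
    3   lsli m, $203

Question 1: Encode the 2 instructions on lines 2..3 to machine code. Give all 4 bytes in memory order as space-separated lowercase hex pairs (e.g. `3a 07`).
15 07 cb 0e

2. lsli fields op=0x0:4|rd=3:3|imm=277:9 → word 0715h → 15 07
3. lsli fields op=0x0:4|rd=7:3|imm=203:9 → word 0ecbh → cb 0e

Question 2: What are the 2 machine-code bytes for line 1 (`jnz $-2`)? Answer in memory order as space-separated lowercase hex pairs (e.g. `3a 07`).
fe 6f

line 1 (jnz): pack op=0x6:4|imm=-2:12 = 0x6ffe; little→ fe 6f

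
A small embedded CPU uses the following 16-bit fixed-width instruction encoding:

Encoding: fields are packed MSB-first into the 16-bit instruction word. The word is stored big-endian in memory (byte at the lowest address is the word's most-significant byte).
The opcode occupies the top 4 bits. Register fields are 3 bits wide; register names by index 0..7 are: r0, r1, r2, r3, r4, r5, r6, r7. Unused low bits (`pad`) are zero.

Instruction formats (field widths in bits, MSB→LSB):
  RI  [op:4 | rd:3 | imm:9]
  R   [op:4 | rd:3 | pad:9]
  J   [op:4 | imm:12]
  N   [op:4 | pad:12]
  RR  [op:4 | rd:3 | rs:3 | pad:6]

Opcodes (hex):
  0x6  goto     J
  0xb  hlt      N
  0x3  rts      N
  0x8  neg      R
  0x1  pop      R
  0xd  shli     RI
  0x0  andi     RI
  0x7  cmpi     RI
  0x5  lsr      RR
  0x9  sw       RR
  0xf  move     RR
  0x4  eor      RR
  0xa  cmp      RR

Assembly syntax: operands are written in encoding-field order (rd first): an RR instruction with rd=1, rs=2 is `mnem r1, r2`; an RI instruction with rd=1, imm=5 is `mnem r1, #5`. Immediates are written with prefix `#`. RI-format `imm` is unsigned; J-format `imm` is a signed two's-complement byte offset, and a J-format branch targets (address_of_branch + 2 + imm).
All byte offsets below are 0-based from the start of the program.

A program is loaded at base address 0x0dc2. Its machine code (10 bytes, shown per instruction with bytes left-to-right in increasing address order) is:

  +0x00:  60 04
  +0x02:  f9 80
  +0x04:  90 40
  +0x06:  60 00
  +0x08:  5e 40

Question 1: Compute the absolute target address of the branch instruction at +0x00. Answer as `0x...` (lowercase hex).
@+00  big-endian(60 04) = 0x6004
  opcode bits[15:12]=0x6: goto/J
  imm@[11:0]=0x4 ⇒ #4
  target = base 0x0dc2 + off 0x00 + 2 + imm 4 = 0x0dc8

0x0dc8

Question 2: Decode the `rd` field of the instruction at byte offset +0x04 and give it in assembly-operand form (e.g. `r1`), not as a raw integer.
@+04  big-endian(90 40) = 0x9040
  opcode bits[15:12]=0x9: sw/RR
  [11:9] rd=0 = r0
  [8:6] rs=1 = r1

r0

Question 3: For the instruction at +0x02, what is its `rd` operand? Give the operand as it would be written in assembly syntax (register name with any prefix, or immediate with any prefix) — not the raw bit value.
+0x02: f9 80 ⇒ word 0xf980 (big)
  top 4b → 0xf → move [RR]
  rd@[11:9]=0x4 ⇒ r4
  rs@[8:6]=0x6 ⇒ r6

r4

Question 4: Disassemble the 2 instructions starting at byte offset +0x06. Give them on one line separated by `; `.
goto #0; lsr r7, r1

off 0x06: read 60 00 as big → 0x6000
  top 4b → 0x6 → goto [J]
  [11:0] imm=0 = #0
off 0x08: read 5e 40 as big → 0x5e40
  top 4b → 0x5 → lsr [RR]
  [11:9] rd=7 = r7
  [8:6] rs=1 = r1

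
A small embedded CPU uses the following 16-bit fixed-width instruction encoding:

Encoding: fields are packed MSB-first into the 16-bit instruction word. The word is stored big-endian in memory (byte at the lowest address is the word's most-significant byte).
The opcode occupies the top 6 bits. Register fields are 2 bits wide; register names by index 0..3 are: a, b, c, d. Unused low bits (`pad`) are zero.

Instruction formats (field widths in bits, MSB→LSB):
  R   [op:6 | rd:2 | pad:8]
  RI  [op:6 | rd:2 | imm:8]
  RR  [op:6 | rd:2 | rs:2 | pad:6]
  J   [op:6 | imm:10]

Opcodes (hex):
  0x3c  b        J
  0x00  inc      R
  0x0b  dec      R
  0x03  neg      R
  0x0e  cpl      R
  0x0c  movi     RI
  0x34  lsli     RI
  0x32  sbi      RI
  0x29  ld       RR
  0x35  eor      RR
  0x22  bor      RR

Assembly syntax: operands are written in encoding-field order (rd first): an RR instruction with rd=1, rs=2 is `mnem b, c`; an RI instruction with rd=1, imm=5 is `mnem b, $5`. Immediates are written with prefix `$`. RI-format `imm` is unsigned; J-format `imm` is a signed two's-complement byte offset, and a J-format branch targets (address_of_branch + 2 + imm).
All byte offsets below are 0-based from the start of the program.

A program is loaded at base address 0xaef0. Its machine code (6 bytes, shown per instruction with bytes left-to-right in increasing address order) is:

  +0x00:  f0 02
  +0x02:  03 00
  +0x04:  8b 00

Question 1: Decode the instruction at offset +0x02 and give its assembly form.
@+02  big-endian(03 00) = 0x0300
  op=0x0300>>10=0x0 ⇒ inc (R)
  rd: (w>>8)&0x3=0x3 → d

inc d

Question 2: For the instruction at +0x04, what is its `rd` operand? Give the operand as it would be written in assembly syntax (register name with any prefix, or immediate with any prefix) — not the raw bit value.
d

+0x04: 8b 00 ⇒ word 0x8b00 (big)
  top 6b → 0x22 → bor [RR]
  rd: (w>>8)&0x3=0x3 → d
  rs: (w>>6)&0x3=0x0 → a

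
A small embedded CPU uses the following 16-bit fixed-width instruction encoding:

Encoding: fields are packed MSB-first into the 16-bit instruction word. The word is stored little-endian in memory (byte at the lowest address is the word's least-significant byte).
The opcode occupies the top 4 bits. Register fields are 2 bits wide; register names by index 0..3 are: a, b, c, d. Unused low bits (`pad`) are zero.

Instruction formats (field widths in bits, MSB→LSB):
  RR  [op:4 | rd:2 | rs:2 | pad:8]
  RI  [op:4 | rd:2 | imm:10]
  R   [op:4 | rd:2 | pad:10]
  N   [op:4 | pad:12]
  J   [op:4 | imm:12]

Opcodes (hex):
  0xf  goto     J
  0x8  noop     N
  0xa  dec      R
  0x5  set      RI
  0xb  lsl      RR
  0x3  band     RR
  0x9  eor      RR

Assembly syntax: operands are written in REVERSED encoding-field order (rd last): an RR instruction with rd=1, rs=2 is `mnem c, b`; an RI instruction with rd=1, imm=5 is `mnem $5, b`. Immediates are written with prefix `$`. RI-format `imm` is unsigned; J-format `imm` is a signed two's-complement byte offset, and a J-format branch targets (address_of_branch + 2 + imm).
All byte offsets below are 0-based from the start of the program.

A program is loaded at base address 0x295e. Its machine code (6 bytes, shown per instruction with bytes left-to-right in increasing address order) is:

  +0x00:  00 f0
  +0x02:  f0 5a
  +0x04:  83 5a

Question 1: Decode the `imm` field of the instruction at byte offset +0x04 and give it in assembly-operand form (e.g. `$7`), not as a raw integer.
$643

[04] 83 5a → 0x5a83
  op=0x5a83>>12=0x5 ⇒ set (RI)
  rd@[11:10]=0x2 ⇒ c
  imm@[9:0]=0x283 ⇒ $643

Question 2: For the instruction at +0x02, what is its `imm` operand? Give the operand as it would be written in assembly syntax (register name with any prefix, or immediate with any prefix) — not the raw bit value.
@+02  little-endian(f0 5a) = 0x5af0
  opcode bits[15:12]=0x5: set/RI
  [11:10] rd=2 = c
  [9:0] imm=752 = $752

$752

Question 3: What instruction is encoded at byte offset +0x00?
[00] 00 f0 → 0xf000
  opcode bits[15:12]=0xf: goto/J
  imm: (w>>0)&0xfff=0x0 → $0

goto $0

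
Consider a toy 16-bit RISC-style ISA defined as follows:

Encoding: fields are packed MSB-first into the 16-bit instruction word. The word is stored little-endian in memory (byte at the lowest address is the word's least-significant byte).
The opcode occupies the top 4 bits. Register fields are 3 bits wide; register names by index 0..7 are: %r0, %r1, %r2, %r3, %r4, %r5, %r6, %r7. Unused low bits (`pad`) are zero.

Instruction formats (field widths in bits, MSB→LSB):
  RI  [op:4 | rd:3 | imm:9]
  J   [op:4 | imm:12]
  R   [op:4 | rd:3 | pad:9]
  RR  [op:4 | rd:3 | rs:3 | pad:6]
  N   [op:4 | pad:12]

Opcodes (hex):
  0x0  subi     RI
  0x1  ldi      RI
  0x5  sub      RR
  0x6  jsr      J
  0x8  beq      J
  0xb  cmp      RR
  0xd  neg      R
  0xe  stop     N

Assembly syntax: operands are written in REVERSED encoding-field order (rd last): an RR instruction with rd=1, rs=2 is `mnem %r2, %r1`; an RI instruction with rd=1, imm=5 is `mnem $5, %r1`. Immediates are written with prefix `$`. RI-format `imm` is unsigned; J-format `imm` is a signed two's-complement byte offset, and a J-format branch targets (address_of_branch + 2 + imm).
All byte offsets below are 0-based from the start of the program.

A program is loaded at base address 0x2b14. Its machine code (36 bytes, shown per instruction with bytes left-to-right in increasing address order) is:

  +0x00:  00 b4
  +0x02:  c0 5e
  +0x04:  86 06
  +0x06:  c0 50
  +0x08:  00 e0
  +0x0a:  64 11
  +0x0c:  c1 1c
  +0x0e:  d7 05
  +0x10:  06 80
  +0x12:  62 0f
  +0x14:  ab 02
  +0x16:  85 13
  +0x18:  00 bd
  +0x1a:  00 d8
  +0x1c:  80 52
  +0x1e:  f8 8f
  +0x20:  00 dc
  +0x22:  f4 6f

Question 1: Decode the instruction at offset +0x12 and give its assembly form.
@+12  little-endian(62 0f) = 0x0f62
  top 4b → 0x0 → subi [RI]
  rd@[11:9]=0x7 ⇒ %r7
  imm@[8:0]=0x162 ⇒ $354

subi $354, %r7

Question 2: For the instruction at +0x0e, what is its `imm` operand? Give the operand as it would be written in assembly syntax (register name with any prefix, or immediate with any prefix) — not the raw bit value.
$471

[0e] d7 05 → 0x05d7
  top 4b → 0x0 → subi [RI]
  rd@[11:9]=0x2 ⇒ %r2
  imm@[8:0]=0x1d7 ⇒ $471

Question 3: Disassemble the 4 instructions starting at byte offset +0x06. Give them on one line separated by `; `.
+0x06: c0 50 ⇒ word 0x50c0 (little)
  opcode bits[15:12]=0x5: sub/RR
  rd@[11:9]=0x0 ⇒ %r0
  rs@[8:6]=0x3 ⇒ %r3
+0x08: 00 e0 ⇒ word 0xe000 (little)
  opcode bits[15:12]=0xe: stop/N
+0x0a: 64 11 ⇒ word 0x1164 (little)
  opcode bits[15:12]=0x1: ldi/RI
  rd@[11:9]=0x0 ⇒ %r0
  imm@[8:0]=0x164 ⇒ $356
+0x0c: c1 1c ⇒ word 0x1cc1 (little)
  opcode bits[15:12]=0x1: ldi/RI
  rd@[11:9]=0x6 ⇒ %r6
  imm@[8:0]=0xc1 ⇒ $193

sub %r3, %r0; stop; ldi $356, %r0; ldi $193, %r6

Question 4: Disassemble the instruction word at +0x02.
sub %r3, %r7

off 0x02: read c0 5e as little → 0x5ec0
  op=0x5ec0>>12=0x5 ⇒ sub (RR)
  rd@[11:9]=0x7 ⇒ %r7
  rs@[8:6]=0x3 ⇒ %r3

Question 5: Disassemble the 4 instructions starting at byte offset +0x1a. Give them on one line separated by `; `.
[1a] 00 d8 → 0xd800
  top 4b → 0xd → neg [R]
  rd@[11:9]=0x4 ⇒ %r4
[1c] 80 52 → 0x5280
  top 4b → 0x5 → sub [RR]
  rd@[11:9]=0x1 ⇒ %r1
  rs@[8:6]=0x2 ⇒ %r2
[1e] f8 8f → 0x8ff8
  top 4b → 0x8 → beq [J]
  imm@[11:0]=0xff8 (s12→-8) ⇒ $-8
[20] 00 dc → 0xdc00
  top 4b → 0xd → neg [R]
  rd@[11:9]=0x6 ⇒ %r6

neg %r4; sub %r2, %r1; beq $-8; neg %r6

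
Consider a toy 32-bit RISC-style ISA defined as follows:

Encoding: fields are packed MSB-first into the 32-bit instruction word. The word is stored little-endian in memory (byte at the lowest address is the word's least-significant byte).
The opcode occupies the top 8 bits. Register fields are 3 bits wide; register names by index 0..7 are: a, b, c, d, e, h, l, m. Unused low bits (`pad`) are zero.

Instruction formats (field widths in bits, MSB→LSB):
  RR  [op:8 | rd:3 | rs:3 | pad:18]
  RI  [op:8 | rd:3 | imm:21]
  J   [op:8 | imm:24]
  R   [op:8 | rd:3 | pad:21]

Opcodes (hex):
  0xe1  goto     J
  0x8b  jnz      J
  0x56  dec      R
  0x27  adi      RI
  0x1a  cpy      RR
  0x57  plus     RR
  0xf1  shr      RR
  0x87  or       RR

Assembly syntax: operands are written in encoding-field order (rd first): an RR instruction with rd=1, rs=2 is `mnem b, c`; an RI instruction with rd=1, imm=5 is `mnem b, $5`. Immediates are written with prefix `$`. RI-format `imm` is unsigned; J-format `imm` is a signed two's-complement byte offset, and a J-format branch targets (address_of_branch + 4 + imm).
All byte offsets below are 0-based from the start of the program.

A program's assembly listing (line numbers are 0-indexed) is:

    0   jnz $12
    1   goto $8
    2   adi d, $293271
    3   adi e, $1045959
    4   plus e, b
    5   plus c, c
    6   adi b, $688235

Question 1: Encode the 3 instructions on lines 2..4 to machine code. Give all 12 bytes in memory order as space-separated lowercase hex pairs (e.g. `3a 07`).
97 79 64 27 c7 f5 8f 27 00 00 84 57

L2: adi op=0x27:8|rd=3:3|imm=293271:21 ⇒ 0x27647997 ⇒ little 97 79 64 27
L3: adi op=0x27:8|rd=4:3|imm=1045959:21 ⇒ 0x278ff5c7 ⇒ little c7 f5 8f 27
L4: plus op=0x57:8|rd=4:3|rs=1:3|pad=0:18 ⇒ 0x57840000 ⇒ little 00 00 84 57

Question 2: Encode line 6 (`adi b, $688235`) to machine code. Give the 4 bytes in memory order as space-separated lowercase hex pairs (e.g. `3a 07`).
6b 80 2a 27

6. adi fields op=0x27:8|rd=1:3|imm=688235:21 → word 272a806bh → 6b 80 2a 27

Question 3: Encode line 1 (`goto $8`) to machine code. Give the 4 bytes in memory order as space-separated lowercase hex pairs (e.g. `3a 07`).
08 00 00 e1

1. goto fields op=0xe1:8|imm=8:24 → word e1000008h → 08 00 00 e1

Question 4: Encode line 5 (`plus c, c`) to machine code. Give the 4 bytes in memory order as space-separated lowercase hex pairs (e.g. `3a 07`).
00 00 48 57

line 5 (plus): pack op=0x57:8|rd=2:3|rs=2:3|pad=0:18 = 0x57480000; little→ 00 00 48 57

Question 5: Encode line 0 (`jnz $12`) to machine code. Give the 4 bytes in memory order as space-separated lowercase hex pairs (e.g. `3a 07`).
0c 00 00 8b

line 0 (jnz): pack op=0x8b:8|imm=12:24 = 0x8b00000c; little→ 0c 00 00 8b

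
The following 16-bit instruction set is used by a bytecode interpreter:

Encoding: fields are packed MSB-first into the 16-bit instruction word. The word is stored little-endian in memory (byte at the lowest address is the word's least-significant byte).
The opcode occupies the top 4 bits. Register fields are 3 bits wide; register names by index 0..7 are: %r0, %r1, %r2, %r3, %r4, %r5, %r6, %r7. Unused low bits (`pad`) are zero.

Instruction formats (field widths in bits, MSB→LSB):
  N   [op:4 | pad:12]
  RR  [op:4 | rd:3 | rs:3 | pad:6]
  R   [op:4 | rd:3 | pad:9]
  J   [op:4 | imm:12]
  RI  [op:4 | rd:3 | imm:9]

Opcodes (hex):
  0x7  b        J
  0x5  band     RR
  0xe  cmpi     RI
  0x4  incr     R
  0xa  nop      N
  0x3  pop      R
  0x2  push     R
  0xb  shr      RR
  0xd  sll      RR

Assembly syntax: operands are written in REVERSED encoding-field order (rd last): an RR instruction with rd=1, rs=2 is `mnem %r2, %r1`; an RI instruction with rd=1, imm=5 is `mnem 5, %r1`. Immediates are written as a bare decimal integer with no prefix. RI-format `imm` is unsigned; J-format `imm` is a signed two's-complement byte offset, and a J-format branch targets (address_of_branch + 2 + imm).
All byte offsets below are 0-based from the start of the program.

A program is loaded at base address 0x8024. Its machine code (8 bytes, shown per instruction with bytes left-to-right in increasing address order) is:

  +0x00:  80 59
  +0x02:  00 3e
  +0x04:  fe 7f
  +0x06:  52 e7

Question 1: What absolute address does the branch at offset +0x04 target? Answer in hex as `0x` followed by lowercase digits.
0x8028

@+04  little-endian(fe 7f) = 0x7ffe
  top 4b → 0x7 → b [J]
  [11:0] imm=4094 (s12→-2) = -2
  target = base 0x8024 + off 0x04 + 2 + imm -2 = 0x8028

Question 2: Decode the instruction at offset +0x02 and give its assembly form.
+0x02: 00 3e ⇒ word 0x3e00 (little)
  op=0x3e00>>12=0x3 ⇒ pop (R)
  rd@[11:9]=0x7 ⇒ %r7

pop %r7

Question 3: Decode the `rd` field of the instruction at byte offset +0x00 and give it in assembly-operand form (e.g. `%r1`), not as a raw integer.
%r4

[00] 80 59 → 0x5980
  top 4b → 0x5 → band [RR]
  rd: (w>>9)&0x7=0x4 → %r4
  rs: (w>>6)&0x7=0x6 → %r6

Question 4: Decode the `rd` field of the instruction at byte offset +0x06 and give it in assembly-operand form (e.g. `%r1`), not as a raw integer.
%r3

@+06  little-endian(52 e7) = 0xe752
  op=0xe752>>12=0xe ⇒ cmpi (RI)
  rd: (w>>9)&0x7=0x3 → %r3
  imm: (w>>0)&0x1ff=0x152 → 338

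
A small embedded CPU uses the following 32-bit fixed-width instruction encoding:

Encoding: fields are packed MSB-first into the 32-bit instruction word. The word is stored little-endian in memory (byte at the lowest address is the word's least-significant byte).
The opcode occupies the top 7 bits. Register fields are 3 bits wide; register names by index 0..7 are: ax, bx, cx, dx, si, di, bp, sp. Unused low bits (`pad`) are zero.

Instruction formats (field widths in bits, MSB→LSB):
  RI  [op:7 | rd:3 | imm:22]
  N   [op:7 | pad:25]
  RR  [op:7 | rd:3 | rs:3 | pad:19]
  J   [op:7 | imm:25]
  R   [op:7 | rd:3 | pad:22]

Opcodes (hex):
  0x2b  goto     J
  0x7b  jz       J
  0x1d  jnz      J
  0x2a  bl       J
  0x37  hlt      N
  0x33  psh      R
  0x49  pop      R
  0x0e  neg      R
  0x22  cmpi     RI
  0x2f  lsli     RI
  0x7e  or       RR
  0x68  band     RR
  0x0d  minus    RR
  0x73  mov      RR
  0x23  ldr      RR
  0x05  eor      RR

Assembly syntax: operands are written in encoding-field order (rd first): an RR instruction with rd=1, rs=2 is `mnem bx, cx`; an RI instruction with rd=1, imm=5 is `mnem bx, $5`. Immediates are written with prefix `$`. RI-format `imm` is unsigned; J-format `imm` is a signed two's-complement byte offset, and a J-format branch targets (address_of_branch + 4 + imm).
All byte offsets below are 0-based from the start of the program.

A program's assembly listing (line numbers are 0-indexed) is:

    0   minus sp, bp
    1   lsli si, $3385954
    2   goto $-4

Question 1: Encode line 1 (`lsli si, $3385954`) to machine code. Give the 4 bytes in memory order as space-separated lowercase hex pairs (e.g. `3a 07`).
1. lsli fields op=0x2f:7|rd=4:3|imm=3385954:22 → word 5f33aa62h → 62 aa 33 5f

62 aa 33 5f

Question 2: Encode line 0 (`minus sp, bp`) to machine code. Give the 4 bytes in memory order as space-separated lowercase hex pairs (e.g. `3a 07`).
line 0 (minus): pack op=0xd:7|rd=7:3|rs=6:3|pad=0:19 = 0x1bf00000; little→ 00 00 f0 1b

00 00 f0 1b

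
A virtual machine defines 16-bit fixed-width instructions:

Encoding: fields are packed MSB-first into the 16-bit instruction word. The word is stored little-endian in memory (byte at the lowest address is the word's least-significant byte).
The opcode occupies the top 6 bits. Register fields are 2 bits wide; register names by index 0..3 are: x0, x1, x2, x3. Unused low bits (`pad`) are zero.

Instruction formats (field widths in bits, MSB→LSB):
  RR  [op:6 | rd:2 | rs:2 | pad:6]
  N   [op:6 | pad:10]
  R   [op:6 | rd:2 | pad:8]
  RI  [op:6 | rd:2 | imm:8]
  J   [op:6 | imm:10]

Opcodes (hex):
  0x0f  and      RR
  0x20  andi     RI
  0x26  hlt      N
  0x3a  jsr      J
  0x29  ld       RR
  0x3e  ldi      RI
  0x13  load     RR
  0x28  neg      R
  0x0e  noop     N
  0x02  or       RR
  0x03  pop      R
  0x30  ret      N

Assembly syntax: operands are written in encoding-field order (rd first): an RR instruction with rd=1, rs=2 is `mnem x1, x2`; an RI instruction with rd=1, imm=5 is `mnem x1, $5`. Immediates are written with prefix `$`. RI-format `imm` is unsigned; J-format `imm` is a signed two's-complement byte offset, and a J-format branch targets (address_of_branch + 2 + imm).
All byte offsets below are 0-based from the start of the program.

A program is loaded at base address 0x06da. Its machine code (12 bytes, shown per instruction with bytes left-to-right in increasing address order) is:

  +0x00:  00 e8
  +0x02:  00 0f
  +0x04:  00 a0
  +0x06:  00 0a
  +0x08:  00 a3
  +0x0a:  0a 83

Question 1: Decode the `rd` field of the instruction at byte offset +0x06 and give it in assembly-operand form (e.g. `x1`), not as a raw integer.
@+06  little-endian(00 0a) = 0x0a00
  op=0x0a00>>10=0x2 ⇒ or (RR)
  rd@[9:8]=0x2 ⇒ x2
  rs@[7:6]=0x0 ⇒ x0

x2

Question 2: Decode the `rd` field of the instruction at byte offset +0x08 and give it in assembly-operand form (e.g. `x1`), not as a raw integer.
x3

+0x08: 00 a3 ⇒ word 0xa300 (little)
  op=0xa300>>10=0x28 ⇒ neg (R)
  rd: (w>>8)&0x3=0x3 → x3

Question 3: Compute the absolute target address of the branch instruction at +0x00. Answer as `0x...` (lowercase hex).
0x06dc

off 0x00: read 00 e8 as little → 0xe800
  op=0xe800>>10=0x3a ⇒ jsr (J)
  imm@[9:0]=0x0 ⇒ $0
  target = base 0x06da + off 0x00 + 2 + imm 0 = 0x06dc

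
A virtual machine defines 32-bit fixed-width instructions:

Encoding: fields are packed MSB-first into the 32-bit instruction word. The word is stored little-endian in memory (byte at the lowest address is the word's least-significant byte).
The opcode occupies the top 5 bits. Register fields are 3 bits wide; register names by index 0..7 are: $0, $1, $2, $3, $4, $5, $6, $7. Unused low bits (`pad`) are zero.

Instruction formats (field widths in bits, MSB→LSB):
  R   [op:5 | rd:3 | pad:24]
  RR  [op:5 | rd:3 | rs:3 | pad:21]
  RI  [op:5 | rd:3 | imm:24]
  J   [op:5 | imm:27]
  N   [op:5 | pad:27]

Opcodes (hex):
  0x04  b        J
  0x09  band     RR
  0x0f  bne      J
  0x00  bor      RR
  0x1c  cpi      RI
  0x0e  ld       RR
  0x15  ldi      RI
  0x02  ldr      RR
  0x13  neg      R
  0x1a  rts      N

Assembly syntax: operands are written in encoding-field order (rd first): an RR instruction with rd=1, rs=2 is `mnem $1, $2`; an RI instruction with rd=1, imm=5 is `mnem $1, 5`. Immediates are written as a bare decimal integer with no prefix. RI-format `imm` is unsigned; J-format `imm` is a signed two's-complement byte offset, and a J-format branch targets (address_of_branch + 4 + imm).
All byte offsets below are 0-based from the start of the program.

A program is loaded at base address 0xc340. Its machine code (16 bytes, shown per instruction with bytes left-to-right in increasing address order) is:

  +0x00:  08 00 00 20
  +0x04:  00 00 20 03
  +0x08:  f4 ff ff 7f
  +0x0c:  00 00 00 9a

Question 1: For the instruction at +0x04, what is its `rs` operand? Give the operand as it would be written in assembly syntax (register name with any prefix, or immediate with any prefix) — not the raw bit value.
+0x04: 00 00 20 03 ⇒ word 0x03200000 (little)
  op=0x03200000>>27=0x0 ⇒ bor (RR)
  rd@[26:24]=0x3 ⇒ $3
  rs@[23:21]=0x1 ⇒ $1

$1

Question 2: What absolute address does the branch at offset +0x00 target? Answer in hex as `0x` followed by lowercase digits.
0xc34c

[00] 08 00 00 20 → 0x20000008
  top 5b → 0x4 → b [J]
  imm: (w>>0)&0x7ffffff=0x8 → 8
  target = base 0xc340 + off 0x00 + 4 + imm 8 = 0xc34c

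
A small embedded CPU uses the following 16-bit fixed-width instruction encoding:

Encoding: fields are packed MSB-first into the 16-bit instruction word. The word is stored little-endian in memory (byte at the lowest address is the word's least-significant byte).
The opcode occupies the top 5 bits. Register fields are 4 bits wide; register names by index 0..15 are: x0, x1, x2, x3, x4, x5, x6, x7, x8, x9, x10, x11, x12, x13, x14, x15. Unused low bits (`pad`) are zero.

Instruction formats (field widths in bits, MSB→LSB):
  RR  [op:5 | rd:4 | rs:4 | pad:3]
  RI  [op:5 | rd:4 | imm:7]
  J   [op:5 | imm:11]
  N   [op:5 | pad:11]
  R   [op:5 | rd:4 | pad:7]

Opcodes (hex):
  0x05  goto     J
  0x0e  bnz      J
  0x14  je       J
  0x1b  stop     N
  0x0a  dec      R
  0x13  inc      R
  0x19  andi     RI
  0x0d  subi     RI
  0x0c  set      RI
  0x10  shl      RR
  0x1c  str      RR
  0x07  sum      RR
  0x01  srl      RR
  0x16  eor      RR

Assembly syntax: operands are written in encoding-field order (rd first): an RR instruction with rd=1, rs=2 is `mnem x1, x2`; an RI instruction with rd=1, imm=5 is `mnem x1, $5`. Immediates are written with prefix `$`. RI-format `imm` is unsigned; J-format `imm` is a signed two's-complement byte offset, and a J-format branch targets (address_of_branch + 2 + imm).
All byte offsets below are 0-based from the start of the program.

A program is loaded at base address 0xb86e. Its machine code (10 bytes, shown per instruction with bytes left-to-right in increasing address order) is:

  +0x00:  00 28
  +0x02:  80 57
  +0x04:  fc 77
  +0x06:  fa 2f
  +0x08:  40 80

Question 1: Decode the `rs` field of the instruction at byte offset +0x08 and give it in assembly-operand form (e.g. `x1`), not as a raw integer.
+0x08: 40 80 ⇒ word 0x8040 (little)
  top 5b → 0x10 → shl [RR]
  rd@[10:7]=0x0 ⇒ x0
  rs@[6:3]=0x8 ⇒ x8

x8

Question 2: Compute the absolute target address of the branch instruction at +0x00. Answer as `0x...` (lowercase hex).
@+00  little-endian(00 28) = 0x2800
  op=0x2800>>11=0x5 ⇒ goto (J)
  [10:0] imm=0 = $0
  target = base 0xb86e + off 0x00 + 2 + imm 0 = 0xb870

0xb870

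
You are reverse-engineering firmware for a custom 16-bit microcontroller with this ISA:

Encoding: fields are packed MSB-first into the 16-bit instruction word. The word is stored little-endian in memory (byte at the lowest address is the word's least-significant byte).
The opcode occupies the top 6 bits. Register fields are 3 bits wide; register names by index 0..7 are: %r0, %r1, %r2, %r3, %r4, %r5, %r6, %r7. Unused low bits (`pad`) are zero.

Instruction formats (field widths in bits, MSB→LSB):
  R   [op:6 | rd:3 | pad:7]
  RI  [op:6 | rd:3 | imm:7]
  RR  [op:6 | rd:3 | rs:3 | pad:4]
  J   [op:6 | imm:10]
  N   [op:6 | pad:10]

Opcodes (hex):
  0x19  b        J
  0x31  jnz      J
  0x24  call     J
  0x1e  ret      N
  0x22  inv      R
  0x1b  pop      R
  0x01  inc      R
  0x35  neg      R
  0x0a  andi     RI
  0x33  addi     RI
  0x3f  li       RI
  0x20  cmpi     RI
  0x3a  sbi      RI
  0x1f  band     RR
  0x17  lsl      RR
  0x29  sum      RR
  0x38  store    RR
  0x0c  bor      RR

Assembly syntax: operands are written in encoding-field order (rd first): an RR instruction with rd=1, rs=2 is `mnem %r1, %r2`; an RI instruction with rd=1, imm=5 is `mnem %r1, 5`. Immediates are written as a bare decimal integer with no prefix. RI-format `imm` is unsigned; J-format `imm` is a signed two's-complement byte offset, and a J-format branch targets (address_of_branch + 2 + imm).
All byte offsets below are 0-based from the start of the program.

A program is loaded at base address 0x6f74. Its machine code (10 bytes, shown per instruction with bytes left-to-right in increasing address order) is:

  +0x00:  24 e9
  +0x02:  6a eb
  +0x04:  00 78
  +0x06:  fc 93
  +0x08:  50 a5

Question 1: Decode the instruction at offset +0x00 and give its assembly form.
@+00  little-endian(24 e9) = 0xe924
  opcode bits[15:10]=0x3a: sbi/RI
  [9:7] rd=2 = %r2
  [6:0] imm=36 = 36

sbi %r2, 36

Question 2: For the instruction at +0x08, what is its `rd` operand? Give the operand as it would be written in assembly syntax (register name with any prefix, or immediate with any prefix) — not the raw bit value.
%r2

off 0x08: read 50 a5 as little → 0xa550
  top 6b → 0x29 → sum [RR]
  rd: (w>>7)&0x7=0x2 → %r2
  rs: (w>>4)&0x7=0x5 → %r5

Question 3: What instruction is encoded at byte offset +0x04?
ret

+0x04: 00 78 ⇒ word 0x7800 (little)
  opcode bits[15:10]=0x1e: ret/N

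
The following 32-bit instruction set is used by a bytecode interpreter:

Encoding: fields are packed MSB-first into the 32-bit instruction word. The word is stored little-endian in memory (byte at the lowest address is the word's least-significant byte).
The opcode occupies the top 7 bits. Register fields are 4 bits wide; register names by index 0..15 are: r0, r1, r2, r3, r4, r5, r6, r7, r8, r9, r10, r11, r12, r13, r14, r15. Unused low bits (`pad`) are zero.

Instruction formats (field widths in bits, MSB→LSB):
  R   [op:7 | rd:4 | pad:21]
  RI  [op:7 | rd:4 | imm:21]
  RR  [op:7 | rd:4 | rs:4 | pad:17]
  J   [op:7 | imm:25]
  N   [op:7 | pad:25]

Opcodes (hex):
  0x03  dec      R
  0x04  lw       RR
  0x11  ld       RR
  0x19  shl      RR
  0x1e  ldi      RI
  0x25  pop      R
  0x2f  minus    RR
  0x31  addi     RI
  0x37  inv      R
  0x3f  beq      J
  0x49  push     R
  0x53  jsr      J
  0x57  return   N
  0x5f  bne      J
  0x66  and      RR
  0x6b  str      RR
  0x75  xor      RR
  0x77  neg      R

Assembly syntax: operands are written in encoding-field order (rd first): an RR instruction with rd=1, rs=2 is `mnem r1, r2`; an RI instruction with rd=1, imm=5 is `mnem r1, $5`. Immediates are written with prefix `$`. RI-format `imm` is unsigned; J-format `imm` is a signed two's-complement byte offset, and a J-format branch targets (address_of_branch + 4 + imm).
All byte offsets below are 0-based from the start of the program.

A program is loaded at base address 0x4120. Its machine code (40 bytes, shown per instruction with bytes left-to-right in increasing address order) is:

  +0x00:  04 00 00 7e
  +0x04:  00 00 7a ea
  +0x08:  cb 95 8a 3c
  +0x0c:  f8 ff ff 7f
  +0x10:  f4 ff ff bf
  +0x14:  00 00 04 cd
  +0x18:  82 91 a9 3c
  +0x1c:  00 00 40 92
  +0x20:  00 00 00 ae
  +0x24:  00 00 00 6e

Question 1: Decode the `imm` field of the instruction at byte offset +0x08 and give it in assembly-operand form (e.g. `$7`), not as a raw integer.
$693707

off 0x08: read cb 95 8a 3c as little → 0x3c8a95cb
  op=0x3c8a95cb>>25=0x1e ⇒ ldi (RI)
  [24:21] rd=4 = r4
  [20:0] imm=693707 = $693707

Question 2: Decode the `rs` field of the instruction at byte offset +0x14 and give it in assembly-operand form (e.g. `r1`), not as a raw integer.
r2

[14] 00 00 04 cd → 0xcd040000
  opcode bits[31:25]=0x66: and/RR
  [24:21] rd=8 = r8
  [20:17] rs=2 = r2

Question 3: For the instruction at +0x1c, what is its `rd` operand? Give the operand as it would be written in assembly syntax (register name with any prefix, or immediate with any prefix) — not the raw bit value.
r2

+0x1c: 00 00 40 92 ⇒ word 0x92400000 (little)
  top 7b → 0x49 → push [R]
  rd@[24:21]=0x2 ⇒ r2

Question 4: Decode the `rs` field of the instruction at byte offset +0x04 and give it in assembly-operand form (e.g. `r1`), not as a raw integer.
r13

[04] 00 00 7a ea → 0xea7a0000
  op=0xea7a0000>>25=0x75 ⇒ xor (RR)
  rd: (w>>21)&0xf=0x3 → r3
  rs: (w>>17)&0xf=0xd → r13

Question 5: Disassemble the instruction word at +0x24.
inv r0

+0x24: 00 00 00 6e ⇒ word 0x6e000000 (little)
  opcode bits[31:25]=0x37: inv/R
  rd: (w>>21)&0xf=0x0 → r0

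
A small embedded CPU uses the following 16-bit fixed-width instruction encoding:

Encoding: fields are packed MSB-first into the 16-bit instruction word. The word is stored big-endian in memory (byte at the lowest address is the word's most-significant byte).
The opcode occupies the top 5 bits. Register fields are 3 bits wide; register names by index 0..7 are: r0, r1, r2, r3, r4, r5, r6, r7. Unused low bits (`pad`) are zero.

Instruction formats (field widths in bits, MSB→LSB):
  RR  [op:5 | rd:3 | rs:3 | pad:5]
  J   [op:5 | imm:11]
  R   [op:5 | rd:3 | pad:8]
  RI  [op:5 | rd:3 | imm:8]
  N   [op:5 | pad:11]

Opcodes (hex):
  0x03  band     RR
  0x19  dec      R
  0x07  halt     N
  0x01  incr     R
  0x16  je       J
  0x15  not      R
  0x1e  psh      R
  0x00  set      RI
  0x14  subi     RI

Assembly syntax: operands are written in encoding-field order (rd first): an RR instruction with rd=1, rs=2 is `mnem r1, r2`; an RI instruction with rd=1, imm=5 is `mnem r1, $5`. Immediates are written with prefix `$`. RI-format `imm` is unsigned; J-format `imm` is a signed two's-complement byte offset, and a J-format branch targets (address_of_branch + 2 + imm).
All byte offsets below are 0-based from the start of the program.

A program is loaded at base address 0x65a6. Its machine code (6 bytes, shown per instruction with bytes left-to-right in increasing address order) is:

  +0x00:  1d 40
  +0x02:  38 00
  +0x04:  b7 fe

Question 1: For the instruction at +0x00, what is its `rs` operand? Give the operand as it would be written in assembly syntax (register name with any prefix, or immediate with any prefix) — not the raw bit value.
off 0x00: read 1d 40 as big → 0x1d40
  opcode bits[15:11]=0x3: band/RR
  [10:8] rd=5 = r5
  [7:5] rs=2 = r2

r2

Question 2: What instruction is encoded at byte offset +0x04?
+0x04: b7 fe ⇒ word 0xb7fe (big)
  op=0xb7fe>>11=0x16 ⇒ je (J)
  [10:0] imm=2046 (s11→-2) = $-2

je $-2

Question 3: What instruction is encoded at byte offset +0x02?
@+02  big-endian(38 00) = 0x3800
  op=0x3800>>11=0x7 ⇒ halt (N)

halt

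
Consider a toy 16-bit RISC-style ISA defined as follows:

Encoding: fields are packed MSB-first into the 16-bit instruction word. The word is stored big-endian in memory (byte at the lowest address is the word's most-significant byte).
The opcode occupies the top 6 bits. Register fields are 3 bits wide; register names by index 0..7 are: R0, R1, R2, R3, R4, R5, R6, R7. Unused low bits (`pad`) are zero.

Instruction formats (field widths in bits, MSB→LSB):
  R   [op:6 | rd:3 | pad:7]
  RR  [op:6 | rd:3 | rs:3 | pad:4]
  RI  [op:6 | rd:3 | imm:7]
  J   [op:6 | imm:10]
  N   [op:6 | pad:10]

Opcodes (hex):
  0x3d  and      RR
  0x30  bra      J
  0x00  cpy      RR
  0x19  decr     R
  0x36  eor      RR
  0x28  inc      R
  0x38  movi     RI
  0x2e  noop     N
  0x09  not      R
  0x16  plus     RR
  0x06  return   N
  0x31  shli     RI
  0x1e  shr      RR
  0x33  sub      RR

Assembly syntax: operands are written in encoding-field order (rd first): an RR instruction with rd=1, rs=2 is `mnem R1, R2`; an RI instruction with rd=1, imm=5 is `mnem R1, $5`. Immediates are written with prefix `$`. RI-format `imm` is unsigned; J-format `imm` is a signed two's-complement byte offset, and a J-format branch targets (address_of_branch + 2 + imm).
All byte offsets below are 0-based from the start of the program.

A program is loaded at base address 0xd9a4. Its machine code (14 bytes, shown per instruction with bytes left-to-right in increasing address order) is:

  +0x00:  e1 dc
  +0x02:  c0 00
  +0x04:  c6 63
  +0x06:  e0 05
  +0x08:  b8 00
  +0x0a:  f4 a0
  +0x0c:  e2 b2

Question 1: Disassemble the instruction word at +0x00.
movi R3, $92

+0x00: e1 dc ⇒ word 0xe1dc (big)
  top 6b → 0x38 → movi [RI]
  rd@[9:7]=0x3 ⇒ R3
  imm@[6:0]=0x5c ⇒ $92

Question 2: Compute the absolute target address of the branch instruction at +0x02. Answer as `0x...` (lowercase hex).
[02] c0 00 → 0xc000
  top 6b → 0x30 → bra [J]
  imm@[9:0]=0x0 ⇒ $0
  target = base 0xd9a4 + off 0x02 + 2 + imm 0 = 0xd9a8

0xd9a8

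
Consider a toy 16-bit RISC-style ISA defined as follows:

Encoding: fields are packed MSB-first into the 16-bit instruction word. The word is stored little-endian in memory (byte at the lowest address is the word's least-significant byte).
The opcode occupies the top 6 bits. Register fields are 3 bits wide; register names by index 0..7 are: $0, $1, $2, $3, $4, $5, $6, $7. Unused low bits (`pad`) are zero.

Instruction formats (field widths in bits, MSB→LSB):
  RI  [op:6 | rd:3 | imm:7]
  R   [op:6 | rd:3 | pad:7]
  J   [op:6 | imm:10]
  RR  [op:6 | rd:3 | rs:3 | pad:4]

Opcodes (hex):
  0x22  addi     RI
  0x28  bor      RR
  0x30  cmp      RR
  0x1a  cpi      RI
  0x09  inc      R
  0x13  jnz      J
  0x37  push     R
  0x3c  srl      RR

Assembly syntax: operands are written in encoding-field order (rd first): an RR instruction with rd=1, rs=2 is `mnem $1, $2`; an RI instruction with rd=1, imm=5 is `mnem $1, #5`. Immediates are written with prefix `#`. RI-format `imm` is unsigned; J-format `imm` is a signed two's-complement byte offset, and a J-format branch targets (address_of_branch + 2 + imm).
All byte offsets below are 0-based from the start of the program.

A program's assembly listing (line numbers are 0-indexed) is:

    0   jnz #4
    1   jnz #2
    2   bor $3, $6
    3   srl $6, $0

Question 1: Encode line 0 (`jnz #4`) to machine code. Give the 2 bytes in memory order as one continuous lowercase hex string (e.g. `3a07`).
line 0 (jnz): pack op=0x13:6|imm=4:10 = 0x4c04; little→ 04 4c

044c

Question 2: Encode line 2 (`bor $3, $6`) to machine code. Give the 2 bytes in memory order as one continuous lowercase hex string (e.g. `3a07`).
line 2 (bor): pack op=0x28:6|rd=3:3|rs=6:3|pad=0:4 = 0xa1e0; little→ e0 a1

e0a1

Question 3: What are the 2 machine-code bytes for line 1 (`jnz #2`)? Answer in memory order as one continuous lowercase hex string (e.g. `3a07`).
024c

L1: jnz op=0x13:6|imm=2:10 ⇒ 0x4c02 ⇒ little 02 4c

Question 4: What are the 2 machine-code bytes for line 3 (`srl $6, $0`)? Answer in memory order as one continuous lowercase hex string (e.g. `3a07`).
00f3

line 3 (srl): pack op=0x3c:6|rd=6:3|rs=0:3|pad=0:4 = 0xf300; little→ 00 f3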